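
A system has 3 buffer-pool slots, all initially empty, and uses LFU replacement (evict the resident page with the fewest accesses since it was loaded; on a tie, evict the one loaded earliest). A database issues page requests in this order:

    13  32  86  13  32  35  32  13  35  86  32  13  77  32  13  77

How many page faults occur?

13 -> miss, frames (13)
32 -> miss, frames (13 32)
86 -> miss, frames (13 32 86)
13 -> hit
32 -> hit
35 -> miss, evict 86, frames (13 32 35)
32 -> hit
13 -> hit
35 -> hit
86 -> miss, evict 35, frames (13 32 86)
32 -> hit
13 -> hit
77 -> miss, evict 86, frames (13 32 77)
32 -> hit
13 -> hit
77 -> hit
Page faults: 6.

6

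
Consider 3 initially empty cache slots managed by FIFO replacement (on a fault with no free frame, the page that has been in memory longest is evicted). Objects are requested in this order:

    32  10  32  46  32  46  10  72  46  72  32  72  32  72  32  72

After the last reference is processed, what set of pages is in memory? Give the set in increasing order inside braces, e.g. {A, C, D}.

{32, 46, 72}

32 → fault, frames [32]
10 → fault, frames [32, 10]
32 → hit
46 → fault, frames [32, 10, 46]
32 → hit
46 → hit
10 → hit
72 → fault, evict 32, frames [10, 46, 72]
46 → hit
72 → hit
32 → fault, evict 10, frames [46, 72, 32]
72 → hit
32 → hit
72 → hit
32 → hit
72 → hit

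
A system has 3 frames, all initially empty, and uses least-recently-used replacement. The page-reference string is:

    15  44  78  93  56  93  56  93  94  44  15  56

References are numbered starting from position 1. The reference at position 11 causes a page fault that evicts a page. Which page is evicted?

pos 1: 15 → miss, frames [15]
pos 2: 44 → miss, frames [15, 44]
pos 3: 78 → miss, frames [15, 44, 78]
pos 4: 93 → miss, evict 15, frames [44, 78, 93]
pos 5: 56 → miss, evict 44, frames [78, 93, 56]
pos 6: 93 → hit
pos 7: 56 → hit
pos 8: 93 → hit
pos 9: 94 → miss, evict 78, frames [56, 93, 94]
pos 10: 44 → miss, evict 56, frames [93, 94, 44]
pos 11: 15 → miss, evict 93, frames [94, 44, 15]
At position 11, page 93 is evicted.

93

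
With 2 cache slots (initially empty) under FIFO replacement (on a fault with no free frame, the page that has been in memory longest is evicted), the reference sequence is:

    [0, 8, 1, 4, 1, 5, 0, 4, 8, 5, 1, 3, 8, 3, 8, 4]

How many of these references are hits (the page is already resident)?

0 -> miss, frames (0)
8 -> miss, frames (0 8)
1 -> miss, evict 0, frames (8 1)
4 -> miss, evict 8, frames (1 4)
1 -> hit
5 -> miss, evict 1, frames (4 5)
0 -> miss, evict 4, frames (5 0)
4 -> miss, evict 5, frames (0 4)
8 -> miss, evict 0, frames (4 8)
5 -> miss, evict 4, frames (8 5)
1 -> miss, evict 8, frames (5 1)
3 -> miss, evict 5, frames (1 3)
8 -> miss, evict 1, frames (3 8)
3 -> hit
8 -> hit
4 -> miss, evict 3, frames (8 4)
Hits: 3.

3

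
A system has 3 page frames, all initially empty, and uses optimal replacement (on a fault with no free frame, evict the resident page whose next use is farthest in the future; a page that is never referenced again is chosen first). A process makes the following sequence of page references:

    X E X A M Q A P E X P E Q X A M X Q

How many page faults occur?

X: miss, frames {X}
E: miss, frames {X,E}
X: hit
A: miss, frames {X,E,A}
M: miss, evict X, frames {E,A,M}
Q: miss, evict M, frames {E,A,Q}
A: hit
P: miss, evict A, frames {E,Q,P}
E: hit
X: miss, evict Q, frames {E,P,X}
P: hit
E: hit
Q: miss, evict P, frames {E,X,Q}
X: hit
A: miss, evict E, frames {X,Q,A}
M: miss, evict A, frames {X,Q,M}
X: hit
Q: hit
Page faults: 10.

10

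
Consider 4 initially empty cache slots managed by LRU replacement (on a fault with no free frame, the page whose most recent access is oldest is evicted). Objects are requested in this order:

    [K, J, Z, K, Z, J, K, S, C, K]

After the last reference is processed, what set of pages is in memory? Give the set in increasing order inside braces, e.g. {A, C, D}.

K: fault, frames [K]
J: fault, frames [K, J]
Z: fault, frames [K, J, Z]
K: hit
Z: hit
J: hit
K: hit
S: fault, frames [Z, J, K, S]
C: fault, evict Z, frames [J, K, S, C]
K: hit

{C, J, K, S}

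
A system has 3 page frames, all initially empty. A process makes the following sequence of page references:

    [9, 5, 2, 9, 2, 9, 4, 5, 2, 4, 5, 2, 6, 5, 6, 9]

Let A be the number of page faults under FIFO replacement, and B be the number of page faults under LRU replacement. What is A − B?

-1

Under FIFO: F F F . . . F . . . . . F F . F → 7 faults.
Under LRU: F F F . . . F F F . . . F . . F → 8 faults.
A − B = 7 − 8 = -1.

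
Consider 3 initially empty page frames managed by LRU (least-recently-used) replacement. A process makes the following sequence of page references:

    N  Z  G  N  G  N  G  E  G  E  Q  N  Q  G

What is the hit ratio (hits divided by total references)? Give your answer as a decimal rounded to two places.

N → fault, frames {N}
Z → fault, frames {N,Z}
G → fault, frames {N,Z,G}
N → hit
G → hit
N → hit
G → hit
E → fault, evict Z, frames {N,G,E}
G → hit
E → hit
Q → fault, evict N, frames {G,E,Q}
N → fault, evict G, frames {E,Q,N}
Q → hit
G → fault, evict E, frames {N,Q,G}
Hits: 7 of 14 references → 7/14 = 0.5000.

0.50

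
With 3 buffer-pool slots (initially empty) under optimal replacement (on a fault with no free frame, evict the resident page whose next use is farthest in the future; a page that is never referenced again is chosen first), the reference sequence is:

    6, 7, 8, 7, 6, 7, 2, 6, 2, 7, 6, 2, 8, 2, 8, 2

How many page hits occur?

6 -> fault, frames (6)
7 -> fault, frames (6 7)
8 -> fault, frames (6 7 8)
7 -> hit
6 -> hit
7 -> hit
2 -> fault, evict 8, frames (6 7 2)
6 -> hit
2 -> hit
7 -> hit
6 -> hit
2 -> hit
8 -> fault, evict 7, frames (6 2 8)
2 -> hit
8 -> hit
2 -> hit
Hits: 11.

11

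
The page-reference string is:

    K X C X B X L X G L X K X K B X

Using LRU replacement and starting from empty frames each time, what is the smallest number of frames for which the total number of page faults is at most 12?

f=1: 16 faults
f=2: 11 faults
f=3: 8 faults
f=4: 8 faults
f=5: 7 faults
f=6: 6 faults
Smallest f with faults ≤ 12 is 2.

2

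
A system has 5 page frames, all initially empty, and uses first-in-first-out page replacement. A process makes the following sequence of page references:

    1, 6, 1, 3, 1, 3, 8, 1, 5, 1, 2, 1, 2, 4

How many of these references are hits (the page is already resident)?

6

1 → miss, frames (1)
6 → miss, frames (1 6)
1 → hit
3 → miss, frames (1 6 3)
1 → hit
3 → hit
8 → miss, frames (1 6 3 8)
1 → hit
5 → miss, frames (1 6 3 8 5)
1 → hit
2 → miss, evict 1, frames (6 3 8 5 2)
1 → miss, evict 6, frames (3 8 5 2 1)
2 → hit
4 → miss, evict 3, frames (8 5 2 1 4)
Hits: 6.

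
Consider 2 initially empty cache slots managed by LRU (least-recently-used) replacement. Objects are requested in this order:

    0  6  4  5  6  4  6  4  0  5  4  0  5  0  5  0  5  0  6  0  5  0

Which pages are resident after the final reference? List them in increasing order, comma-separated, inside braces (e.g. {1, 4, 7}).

0: fault, frames (0)
6: fault, frames (0 6)
4: fault, evict 0, frames (6 4)
5: fault, evict 6, frames (4 5)
6: fault, evict 4, frames (5 6)
4: fault, evict 5, frames (6 4)
6: hit
4: hit
0: fault, evict 6, frames (4 0)
5: fault, evict 4, frames (0 5)
4: fault, evict 0, frames (5 4)
0: fault, evict 5, frames (4 0)
5: fault, evict 4, frames (0 5)
0: hit
5: hit
0: hit
5: hit
0: hit
6: fault, evict 5, frames (0 6)
0: hit
5: fault, evict 6, frames (0 5)
0: hit

{0, 5}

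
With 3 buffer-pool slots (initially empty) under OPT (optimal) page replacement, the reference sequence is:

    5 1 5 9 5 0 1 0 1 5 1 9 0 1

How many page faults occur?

5 -> fault, frames (5)
1 -> fault, frames (5 1)
5 -> hit
9 -> fault, frames (5 1 9)
5 -> hit
0 -> fault, evict 9, frames (5 1 0)
1 -> hit
0 -> hit
1 -> hit
5 -> hit
1 -> hit
9 -> fault, evict 5, frames (1 0 9)
0 -> hit
1 -> hit
Page faults: 5.

5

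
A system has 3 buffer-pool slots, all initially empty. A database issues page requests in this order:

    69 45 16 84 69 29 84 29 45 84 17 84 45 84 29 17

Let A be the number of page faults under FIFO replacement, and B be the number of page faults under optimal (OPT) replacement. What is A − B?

Under FIFO: F F F F F F . . F F F . . . F . → 10 faults.
Under OPT: F F F F . F . . . . F . . . F . → 7 faults.
A − B = 10 − 7 = 3.

3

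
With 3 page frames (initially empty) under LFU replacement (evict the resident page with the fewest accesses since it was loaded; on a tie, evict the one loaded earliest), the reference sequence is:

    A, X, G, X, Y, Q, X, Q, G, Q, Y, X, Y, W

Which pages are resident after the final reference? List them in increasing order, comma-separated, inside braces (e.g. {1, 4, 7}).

{Q, W, X}

A: miss, frames (A)
X: miss, frames (A X)
G: miss, frames (A X G)
X: hit
Y: miss, evict A, frames (X G Y)
Q: miss, evict G, frames (X Y Q)
X: hit
Q: hit
G: miss, evict Y, frames (X Q G)
Q: hit
Y: miss, evict G, frames (X Q Y)
X: hit
Y: hit
W: miss, evict Y, frames (X Q W)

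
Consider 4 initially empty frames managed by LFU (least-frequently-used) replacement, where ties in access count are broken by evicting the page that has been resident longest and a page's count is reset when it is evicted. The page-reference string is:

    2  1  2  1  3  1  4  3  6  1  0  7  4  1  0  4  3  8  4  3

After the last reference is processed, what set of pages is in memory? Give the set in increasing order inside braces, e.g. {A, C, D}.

2 → fault, frames {2}
1 → fault, frames {2,1}
2 → hit
1 → hit
3 → fault, frames {2,1,3}
1 → hit
4 → fault, frames {2,1,3,4}
3 → hit
6 → fault, evict 4, frames {2,1,3,6}
1 → hit
0 → fault, evict 6, frames {2,1,3,0}
7 → fault, evict 0, frames {2,1,3,7}
4 → fault, evict 7, frames {2,1,3,4}
1 → hit
0 → fault, evict 4, frames {2,1,3,0}
4 → fault, evict 0, frames {2,1,3,4}
3 → hit
8 → fault, evict 4, frames {2,1,3,8}
4 → fault, evict 8, frames {2,1,3,4}
3 → hit

{1, 2, 3, 4}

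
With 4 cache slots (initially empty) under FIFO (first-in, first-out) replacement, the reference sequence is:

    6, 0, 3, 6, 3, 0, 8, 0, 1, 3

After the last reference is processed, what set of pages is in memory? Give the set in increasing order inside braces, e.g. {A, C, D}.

6: fault, frames (6)
0: fault, frames (6 0)
3: fault, frames (6 0 3)
6: hit
3: hit
0: hit
8: fault, frames (6 0 3 8)
0: hit
1: fault, evict 6, frames (0 3 8 1)
3: hit

{0, 1, 3, 8}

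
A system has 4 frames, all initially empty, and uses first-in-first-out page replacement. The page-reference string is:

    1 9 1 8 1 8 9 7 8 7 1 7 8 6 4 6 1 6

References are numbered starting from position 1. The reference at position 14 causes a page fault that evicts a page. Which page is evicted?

1

pos 1: 1 -> miss, frames {1}
pos 2: 9 -> miss, frames {1,9}
pos 3: 1 -> hit
pos 4: 8 -> miss, frames {1,9,8}
pos 5: 1 -> hit
pos 6: 8 -> hit
pos 7: 9 -> hit
pos 8: 7 -> miss, frames {1,9,8,7}
pos 9: 8 -> hit
pos 10: 7 -> hit
pos 11: 1 -> hit
pos 12: 7 -> hit
pos 13: 8 -> hit
pos 14: 6 -> miss, evict 1, frames {9,8,7,6}
At position 14, page 1 is evicted.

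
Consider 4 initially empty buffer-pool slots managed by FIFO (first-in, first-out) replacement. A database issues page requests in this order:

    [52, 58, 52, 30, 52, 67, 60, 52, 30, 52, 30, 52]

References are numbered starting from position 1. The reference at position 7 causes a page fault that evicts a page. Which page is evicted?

pos 1: 52 → fault, frames {52}
pos 2: 58 → fault, frames {52,58}
pos 3: 52 → hit
pos 4: 30 → fault, frames {52,58,30}
pos 5: 52 → hit
pos 6: 67 → fault, frames {52,58,30,67}
pos 7: 60 → fault, evict 52, frames {58,30,67,60}
At position 7, page 52 is evicted.

52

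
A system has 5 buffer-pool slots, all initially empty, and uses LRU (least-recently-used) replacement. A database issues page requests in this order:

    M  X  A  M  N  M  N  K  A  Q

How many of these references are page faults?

6

M → miss, frames {M}
X → miss, frames {M,X}
A → miss, frames {M,X,A}
M → hit
N → miss, frames {X,A,M,N}
M → hit
N → hit
K → miss, frames {X,A,M,N,K}
A → hit
Q → miss, evict X, frames {M,N,K,A,Q}
Page faults: 6.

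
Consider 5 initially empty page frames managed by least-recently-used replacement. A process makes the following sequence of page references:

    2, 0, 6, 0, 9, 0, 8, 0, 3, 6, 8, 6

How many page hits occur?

6

2 -> fault, frames {2}
0 -> fault, frames {2,0}
6 -> fault, frames {2,0,6}
0 -> hit
9 -> fault, frames {2,6,0,9}
0 -> hit
8 -> fault, frames {2,6,9,0,8}
0 -> hit
3 -> fault, evict 2, frames {6,9,8,0,3}
6 -> hit
8 -> hit
6 -> hit
Hits: 6.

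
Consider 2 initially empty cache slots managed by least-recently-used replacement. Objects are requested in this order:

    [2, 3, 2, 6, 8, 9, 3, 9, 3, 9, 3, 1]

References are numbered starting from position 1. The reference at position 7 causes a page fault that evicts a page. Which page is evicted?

pos 1: 2 -> fault, frames (2)
pos 2: 3 -> fault, frames (2 3)
pos 3: 2 -> hit
pos 4: 6 -> fault, evict 3, frames (2 6)
pos 5: 8 -> fault, evict 2, frames (6 8)
pos 6: 9 -> fault, evict 6, frames (8 9)
pos 7: 3 -> fault, evict 8, frames (9 3)
At position 7, page 8 is evicted.

8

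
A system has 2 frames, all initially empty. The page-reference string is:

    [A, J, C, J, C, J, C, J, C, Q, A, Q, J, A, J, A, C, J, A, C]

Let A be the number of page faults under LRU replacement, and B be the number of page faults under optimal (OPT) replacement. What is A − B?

Under LRU: F F F . . . . . . F F . F F . . F F F F → 11 faults.
Under OPT: F F F . . . . . . F F . F . . . F . F . → 8 faults.
A − B = 11 − 8 = 3.

3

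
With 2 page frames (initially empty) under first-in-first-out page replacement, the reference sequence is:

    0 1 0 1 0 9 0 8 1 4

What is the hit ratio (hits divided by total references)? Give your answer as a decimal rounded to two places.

0 -> fault, frames {0}
1 -> fault, frames {0,1}
0 -> hit
1 -> hit
0 -> hit
9 -> fault, evict 0, frames {1,9}
0 -> fault, evict 1, frames {9,0}
8 -> fault, evict 9, frames {0,8}
1 -> fault, evict 0, frames {8,1}
4 -> fault, evict 8, frames {1,4}
Hits: 3 of 10 references → 3/10 = 0.3000.

0.30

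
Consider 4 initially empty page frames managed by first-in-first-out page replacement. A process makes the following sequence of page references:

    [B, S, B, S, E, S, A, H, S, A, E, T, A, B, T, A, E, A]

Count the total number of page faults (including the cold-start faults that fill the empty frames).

9

B → miss, frames [B]
S → miss, frames [B, S]
B → hit
S → hit
E → miss, frames [B, S, E]
S → hit
A → miss, frames [B, S, E, A]
H → miss, evict B, frames [S, E, A, H]
S → hit
A → hit
E → hit
T → miss, evict S, frames [E, A, H, T]
A → hit
B → miss, evict E, frames [A, H, T, B]
T → hit
A → hit
E → miss, evict A, frames [H, T, B, E]
A → miss, evict H, frames [T, B, E, A]
Page faults: 9.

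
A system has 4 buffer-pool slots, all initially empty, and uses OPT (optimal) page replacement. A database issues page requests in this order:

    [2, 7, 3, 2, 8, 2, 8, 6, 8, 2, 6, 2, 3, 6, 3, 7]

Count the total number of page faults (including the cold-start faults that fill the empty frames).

6

2: fault, frames (2)
7: fault, frames (2 7)
3: fault, frames (2 7 3)
2: hit
8: fault, frames (2 7 3 8)
2: hit
8: hit
6: fault, evict 7, frames (2 3 8 6)
8: hit
2: hit
6: hit
2: hit
3: hit
6: hit
3: hit
7: fault, evict 6, frames (2 3 8 7)
Page faults: 6.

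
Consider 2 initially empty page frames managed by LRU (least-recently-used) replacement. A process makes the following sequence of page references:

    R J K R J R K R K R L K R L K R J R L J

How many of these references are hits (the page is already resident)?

5

R: miss, frames [R]
J: miss, frames [R, J]
K: miss, evict R, frames [J, K]
R: miss, evict J, frames [K, R]
J: miss, evict K, frames [R, J]
R: hit
K: miss, evict J, frames [R, K]
R: hit
K: hit
R: hit
L: miss, evict K, frames [R, L]
K: miss, evict R, frames [L, K]
R: miss, evict L, frames [K, R]
L: miss, evict K, frames [R, L]
K: miss, evict R, frames [L, K]
R: miss, evict L, frames [K, R]
J: miss, evict K, frames [R, J]
R: hit
L: miss, evict J, frames [R, L]
J: miss, evict R, frames [L, J]
Hits: 5.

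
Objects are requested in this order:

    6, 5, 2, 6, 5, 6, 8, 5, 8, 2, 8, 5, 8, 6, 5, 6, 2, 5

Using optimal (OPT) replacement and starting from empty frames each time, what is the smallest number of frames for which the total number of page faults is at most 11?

f=1: 18 faults
f=2: 9 faults
f=3: 5 faults
f=4: 4 faults
Smallest f with faults ≤ 11 is 2.

2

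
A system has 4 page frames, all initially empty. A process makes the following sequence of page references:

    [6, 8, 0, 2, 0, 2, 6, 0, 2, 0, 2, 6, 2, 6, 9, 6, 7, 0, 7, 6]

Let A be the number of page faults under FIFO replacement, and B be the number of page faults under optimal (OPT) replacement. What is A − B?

2

Under FIFO: F F F F . . . . . . . . . . F F F F . . → 8 faults.
Under OPT: F F F F . . . . . . . . . . F . F . . . → 6 faults.
A − B = 8 − 6 = 2.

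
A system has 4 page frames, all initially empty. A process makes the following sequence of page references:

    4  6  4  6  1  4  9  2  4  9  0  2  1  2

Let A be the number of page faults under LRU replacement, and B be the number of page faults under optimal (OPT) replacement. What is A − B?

Under LRU: F F . . F . F F . . F . F . → 7 faults.
Under OPT: F F . . F . F F . . F . . . → 6 faults.
A − B = 7 − 6 = 1.

1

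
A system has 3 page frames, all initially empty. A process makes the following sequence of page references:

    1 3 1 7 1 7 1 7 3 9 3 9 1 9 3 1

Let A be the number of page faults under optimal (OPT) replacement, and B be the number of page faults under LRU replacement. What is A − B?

-1

Under OPT: F F . F . . . . . F . . . . . . → 4 faults.
Under LRU: F F . F . . . . . F . . F . . . → 5 faults.
A − B = 4 − 5 = -1.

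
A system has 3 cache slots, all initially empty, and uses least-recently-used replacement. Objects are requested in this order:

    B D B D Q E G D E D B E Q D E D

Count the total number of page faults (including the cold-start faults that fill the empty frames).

9

B -> fault, frames [B]
D -> fault, frames [B, D]
B -> hit
D -> hit
Q -> fault, frames [B, D, Q]
E -> fault, evict B, frames [D, Q, E]
G -> fault, evict D, frames [Q, E, G]
D -> fault, evict Q, frames [E, G, D]
E -> hit
D -> hit
B -> fault, evict G, frames [E, D, B]
E -> hit
Q -> fault, evict D, frames [B, E, Q]
D -> fault, evict B, frames [E, Q, D]
E -> hit
D -> hit
Page faults: 9.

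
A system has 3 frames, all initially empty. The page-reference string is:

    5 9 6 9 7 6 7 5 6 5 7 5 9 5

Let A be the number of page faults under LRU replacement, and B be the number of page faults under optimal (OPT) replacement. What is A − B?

Under LRU: F F F . F . . F . . . . F . → 6 faults.
Under OPT: F F F . F . . . . . . . F . → 5 faults.
A − B = 6 − 5 = 1.

1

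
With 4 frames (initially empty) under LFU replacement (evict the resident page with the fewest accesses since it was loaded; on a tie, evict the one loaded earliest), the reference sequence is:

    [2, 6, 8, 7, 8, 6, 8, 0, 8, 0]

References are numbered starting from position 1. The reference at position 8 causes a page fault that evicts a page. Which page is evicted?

pos 1: 2 → miss, frames {2}
pos 2: 6 → miss, frames {2,6}
pos 3: 8 → miss, frames {2,6,8}
pos 4: 7 → miss, frames {2,6,8,7}
pos 5: 8 → hit
pos 6: 6 → hit
pos 7: 8 → hit
pos 8: 0 → miss, evict 2, frames {6,8,7,0}
At position 8, page 2 is evicted.

2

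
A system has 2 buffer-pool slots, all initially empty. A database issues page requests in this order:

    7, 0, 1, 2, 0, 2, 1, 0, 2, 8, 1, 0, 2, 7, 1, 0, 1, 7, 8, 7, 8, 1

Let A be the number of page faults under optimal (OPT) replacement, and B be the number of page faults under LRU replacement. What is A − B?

-4

Under OPT: F F F F . . F . F F . F F F . F . F F . . F → 14 faults.
Under LRU: F F F F F . F F F F F F F F F F . F F . . F → 18 faults.
A − B = 14 − 18 = -4.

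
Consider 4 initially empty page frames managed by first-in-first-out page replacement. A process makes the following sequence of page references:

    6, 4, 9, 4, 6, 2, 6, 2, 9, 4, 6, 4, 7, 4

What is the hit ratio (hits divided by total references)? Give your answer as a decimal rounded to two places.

0.64

6: miss, frames (6)
4: miss, frames (6 4)
9: miss, frames (6 4 9)
4: hit
6: hit
2: miss, frames (6 4 9 2)
6: hit
2: hit
9: hit
4: hit
6: hit
4: hit
7: miss, evict 6, frames (4 9 2 7)
4: hit
Hits: 9 of 14 references → 9/14 = 0.6429.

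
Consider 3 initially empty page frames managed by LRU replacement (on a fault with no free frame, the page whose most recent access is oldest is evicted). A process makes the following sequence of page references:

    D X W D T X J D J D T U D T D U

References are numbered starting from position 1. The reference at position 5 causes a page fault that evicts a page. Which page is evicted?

pos 1: D -> fault, frames (D)
pos 2: X -> fault, frames (D X)
pos 3: W -> fault, frames (D X W)
pos 4: D -> hit
pos 5: T -> fault, evict X, frames (W D T)
At position 5, page X is evicted.

X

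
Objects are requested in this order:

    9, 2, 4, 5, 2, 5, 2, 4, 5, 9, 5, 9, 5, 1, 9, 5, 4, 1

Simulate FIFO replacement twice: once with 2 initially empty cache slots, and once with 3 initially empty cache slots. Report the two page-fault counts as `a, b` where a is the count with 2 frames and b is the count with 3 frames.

2 frames: F F F F F . . F F F . . . F . F F F → 12 faults.
3 frames: F F F F . . . . . F . . . F . . F . → 7 faults.
7 < 12: adding a frame reduced faults, as is typical.

12, 7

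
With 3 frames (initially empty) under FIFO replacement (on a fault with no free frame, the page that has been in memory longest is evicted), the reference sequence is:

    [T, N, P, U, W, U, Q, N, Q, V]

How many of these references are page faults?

8

T: miss, frames {T}
N: miss, frames {T,N}
P: miss, frames {T,N,P}
U: miss, evict T, frames {N,P,U}
W: miss, evict N, frames {P,U,W}
U: hit
Q: miss, evict P, frames {U,W,Q}
N: miss, evict U, frames {W,Q,N}
Q: hit
V: miss, evict W, frames {Q,N,V}
Page faults: 8.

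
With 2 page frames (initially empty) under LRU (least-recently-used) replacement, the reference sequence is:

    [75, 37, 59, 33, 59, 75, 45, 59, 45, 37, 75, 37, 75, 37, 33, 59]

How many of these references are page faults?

11

75 → fault, frames {75}
37 → fault, frames {75,37}
59 → fault, evict 75, frames {37,59}
33 → fault, evict 37, frames {59,33}
59 → hit
75 → fault, evict 33, frames {59,75}
45 → fault, evict 59, frames {75,45}
59 → fault, evict 75, frames {45,59}
45 → hit
37 → fault, evict 59, frames {45,37}
75 → fault, evict 45, frames {37,75}
37 → hit
75 → hit
37 → hit
33 → fault, evict 75, frames {37,33}
59 → fault, evict 37, frames {33,59}
Page faults: 11.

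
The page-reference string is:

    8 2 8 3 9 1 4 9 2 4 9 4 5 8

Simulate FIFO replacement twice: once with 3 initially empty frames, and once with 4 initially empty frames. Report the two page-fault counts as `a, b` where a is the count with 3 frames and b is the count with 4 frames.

10, 9

3 frames: F F . F F F F . F . F . F F → 10 faults.
4 frames: F F . F F F F . F . . . F F → 9 faults.
9 < 10: adding a frame reduced faults, as is typical.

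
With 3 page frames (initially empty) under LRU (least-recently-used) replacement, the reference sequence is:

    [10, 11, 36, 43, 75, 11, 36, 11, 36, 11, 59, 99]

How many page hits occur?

3

10 -> fault, frames {10}
11 -> fault, frames {10,11}
36 -> fault, frames {10,11,36}
43 -> fault, evict 10, frames {11,36,43}
75 -> fault, evict 11, frames {36,43,75}
11 -> fault, evict 36, frames {43,75,11}
36 -> fault, evict 43, frames {75,11,36}
11 -> hit
36 -> hit
11 -> hit
59 -> fault, evict 75, frames {36,11,59}
99 -> fault, evict 36, frames {11,59,99}
Hits: 3.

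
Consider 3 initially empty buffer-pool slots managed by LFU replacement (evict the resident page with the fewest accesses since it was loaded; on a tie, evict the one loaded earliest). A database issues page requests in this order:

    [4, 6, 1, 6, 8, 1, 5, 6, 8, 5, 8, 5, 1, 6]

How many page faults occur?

4: miss, frames [4]
6: miss, frames [4, 6]
1: miss, frames [4, 6, 1]
6: hit
8: miss, evict 4, frames [6, 1, 8]
1: hit
5: miss, evict 8, frames [6, 1, 5]
6: hit
8: miss, evict 5, frames [6, 1, 8]
5: miss, evict 8, frames [6, 1, 5]
8: miss, evict 5, frames [6, 1, 8]
5: miss, evict 8, frames [6, 1, 5]
1: hit
6: hit
Page faults: 9.

9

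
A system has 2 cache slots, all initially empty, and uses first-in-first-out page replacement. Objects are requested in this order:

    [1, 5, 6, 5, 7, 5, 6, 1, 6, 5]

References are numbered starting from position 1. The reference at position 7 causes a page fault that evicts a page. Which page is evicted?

7

pos 1: 1: fault, frames (1)
pos 2: 5: fault, frames (1 5)
pos 3: 6: fault, evict 1, frames (5 6)
pos 4: 5: hit
pos 5: 7: fault, evict 5, frames (6 7)
pos 6: 5: fault, evict 6, frames (7 5)
pos 7: 6: fault, evict 7, frames (5 6)
At position 7, page 7 is evicted.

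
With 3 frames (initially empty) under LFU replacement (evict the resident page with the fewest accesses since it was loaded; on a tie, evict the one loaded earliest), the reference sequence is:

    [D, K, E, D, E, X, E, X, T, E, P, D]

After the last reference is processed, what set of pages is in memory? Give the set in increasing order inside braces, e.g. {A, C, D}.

D -> miss, frames [D]
K -> miss, frames [D, K]
E -> miss, frames [D, K, E]
D -> hit
E -> hit
X -> miss, evict K, frames [D, E, X]
E -> hit
X -> hit
T -> miss, evict D, frames [E, X, T]
E -> hit
P -> miss, evict T, frames [E, X, P]
D -> miss, evict P, frames [E, X, D]

{D, E, X}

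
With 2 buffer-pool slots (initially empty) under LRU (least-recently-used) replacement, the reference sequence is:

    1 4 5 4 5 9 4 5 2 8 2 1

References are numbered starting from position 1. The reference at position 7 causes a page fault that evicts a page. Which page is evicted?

5

pos 1: 1: fault, frames [1]
pos 2: 4: fault, frames [1, 4]
pos 3: 5: fault, evict 1, frames [4, 5]
pos 4: 4: hit
pos 5: 5: hit
pos 6: 9: fault, evict 4, frames [5, 9]
pos 7: 4: fault, evict 5, frames [9, 4]
At position 7, page 5 is evicted.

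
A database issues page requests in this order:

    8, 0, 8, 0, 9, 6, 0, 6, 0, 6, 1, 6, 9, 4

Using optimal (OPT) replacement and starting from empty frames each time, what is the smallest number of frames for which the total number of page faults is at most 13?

f=1: 14 faults
f=2: 7 faults
f=3: 6 faults
f=4: 6 faults
f=5: 6 faults
f=6: 6 faults
Smallest f with faults ≤ 13 is 2.

2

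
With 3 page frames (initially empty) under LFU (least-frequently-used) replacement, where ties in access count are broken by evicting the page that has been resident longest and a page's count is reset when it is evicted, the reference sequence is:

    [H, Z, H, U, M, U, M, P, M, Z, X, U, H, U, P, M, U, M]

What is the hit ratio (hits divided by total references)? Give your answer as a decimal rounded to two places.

H: miss, frames (H)
Z: miss, frames (H Z)
H: hit
U: miss, frames (H Z U)
M: miss, evict Z, frames (H U M)
U: hit
M: hit
P: miss, evict H, frames (U M P)
M: hit
Z: miss, evict P, frames (U M Z)
X: miss, evict Z, frames (U M X)
U: hit
H: miss, evict X, frames (U M H)
U: hit
P: miss, evict H, frames (U M P)
M: hit
U: hit
M: hit
Hits: 9 of 18 references → 9/18 = 0.5000.

0.50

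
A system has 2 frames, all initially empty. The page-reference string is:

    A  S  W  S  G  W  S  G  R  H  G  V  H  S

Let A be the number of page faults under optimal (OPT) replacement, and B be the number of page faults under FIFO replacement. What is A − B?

-2

Under OPT: F F F . F . F . F F . F . F → 9 faults.
Under FIFO: F F F . F . F . F F F F F F → 11 faults.
A − B = 9 − 11 = -2.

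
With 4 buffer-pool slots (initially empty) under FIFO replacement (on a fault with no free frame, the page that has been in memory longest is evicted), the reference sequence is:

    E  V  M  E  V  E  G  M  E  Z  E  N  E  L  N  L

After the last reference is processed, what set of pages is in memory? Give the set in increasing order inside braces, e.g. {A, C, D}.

{E, L, N, Z}

E → fault, frames [E]
V → fault, frames [E, V]
M → fault, frames [E, V, M]
E → hit
V → hit
E → hit
G → fault, frames [E, V, M, G]
M → hit
E → hit
Z → fault, evict E, frames [V, M, G, Z]
E → fault, evict V, frames [M, G, Z, E]
N → fault, evict M, frames [G, Z, E, N]
E → hit
L → fault, evict G, frames [Z, E, N, L]
N → hit
L → hit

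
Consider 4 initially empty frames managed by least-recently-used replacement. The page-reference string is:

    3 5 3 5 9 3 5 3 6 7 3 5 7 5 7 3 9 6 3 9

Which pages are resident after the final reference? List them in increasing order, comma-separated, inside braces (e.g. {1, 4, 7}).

{3, 6, 7, 9}

3 → miss, frames [3]
5 → miss, frames [3, 5]
3 → hit
5 → hit
9 → miss, frames [3, 5, 9]
3 → hit
5 → hit
3 → hit
6 → miss, frames [9, 5, 3, 6]
7 → miss, evict 9, frames [5, 3, 6, 7]
3 → hit
5 → hit
7 → hit
5 → hit
7 → hit
3 → hit
9 → miss, evict 6, frames [5, 7, 3, 9]
6 → miss, evict 5, frames [7, 3, 9, 6]
3 → hit
9 → hit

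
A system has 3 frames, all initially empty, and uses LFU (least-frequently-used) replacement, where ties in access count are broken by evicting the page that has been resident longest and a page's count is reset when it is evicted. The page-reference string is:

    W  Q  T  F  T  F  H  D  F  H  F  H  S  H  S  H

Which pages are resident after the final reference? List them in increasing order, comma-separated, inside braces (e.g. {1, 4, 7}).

W -> fault, frames (W)
Q -> fault, frames (W Q)
T -> fault, frames (W Q T)
F -> fault, evict W, frames (Q T F)
T -> hit
F -> hit
H -> fault, evict Q, frames (T F H)
D -> fault, evict H, frames (T F D)
F -> hit
H -> fault, evict D, frames (T F H)
F -> hit
H -> hit
S -> fault, evict T, frames (F H S)
H -> hit
S -> hit
H -> hit

{F, H, S}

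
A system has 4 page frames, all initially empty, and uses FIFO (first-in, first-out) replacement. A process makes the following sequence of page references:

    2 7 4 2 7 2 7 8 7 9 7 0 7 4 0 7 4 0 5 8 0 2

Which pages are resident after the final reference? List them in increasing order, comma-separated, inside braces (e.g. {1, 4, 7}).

{0, 2, 5, 8}

2 -> miss, frames [2]
7 -> miss, frames [2, 7]
4 -> miss, frames [2, 7, 4]
2 -> hit
7 -> hit
2 -> hit
7 -> hit
8 -> miss, frames [2, 7, 4, 8]
7 -> hit
9 -> miss, evict 2, frames [7, 4, 8, 9]
7 -> hit
0 -> miss, evict 7, frames [4, 8, 9, 0]
7 -> miss, evict 4, frames [8, 9, 0, 7]
4 -> miss, evict 8, frames [9, 0, 7, 4]
0 -> hit
7 -> hit
4 -> hit
0 -> hit
5 -> miss, evict 9, frames [0, 7, 4, 5]
8 -> miss, evict 0, frames [7, 4, 5, 8]
0 -> miss, evict 7, frames [4, 5, 8, 0]
2 -> miss, evict 4, frames [5, 8, 0, 2]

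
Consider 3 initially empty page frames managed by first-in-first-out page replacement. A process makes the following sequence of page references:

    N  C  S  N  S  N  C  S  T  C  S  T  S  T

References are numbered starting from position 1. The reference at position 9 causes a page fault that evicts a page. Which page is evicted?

N

pos 1: N: fault, frames {N}
pos 2: C: fault, frames {N,C}
pos 3: S: fault, frames {N,C,S}
pos 4: N: hit
pos 5: S: hit
pos 6: N: hit
pos 7: C: hit
pos 8: S: hit
pos 9: T: fault, evict N, frames {C,S,T}
At position 9, page N is evicted.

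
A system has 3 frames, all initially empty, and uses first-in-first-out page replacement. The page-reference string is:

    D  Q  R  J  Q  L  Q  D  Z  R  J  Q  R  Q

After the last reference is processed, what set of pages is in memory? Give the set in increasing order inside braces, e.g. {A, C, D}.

D -> fault, frames (D)
Q -> fault, frames (D Q)
R -> fault, frames (D Q R)
J -> fault, evict D, frames (Q R J)
Q -> hit
L -> fault, evict Q, frames (R J L)
Q -> fault, evict R, frames (J L Q)
D -> fault, evict J, frames (L Q D)
Z -> fault, evict L, frames (Q D Z)
R -> fault, evict Q, frames (D Z R)
J -> fault, evict D, frames (Z R J)
Q -> fault, evict Z, frames (R J Q)
R -> hit
Q -> hit

{J, Q, R}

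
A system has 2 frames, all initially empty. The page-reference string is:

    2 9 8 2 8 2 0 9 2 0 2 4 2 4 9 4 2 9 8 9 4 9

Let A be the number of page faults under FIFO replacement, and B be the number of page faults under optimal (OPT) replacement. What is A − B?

6

Under FIFO: F F F F . . F F F F . F F . F F F F F . F F → 17 faults.
Under OPT: F F F . . . F F . F . F . . F . F . F . F . → 11 faults.
A − B = 17 − 11 = 6.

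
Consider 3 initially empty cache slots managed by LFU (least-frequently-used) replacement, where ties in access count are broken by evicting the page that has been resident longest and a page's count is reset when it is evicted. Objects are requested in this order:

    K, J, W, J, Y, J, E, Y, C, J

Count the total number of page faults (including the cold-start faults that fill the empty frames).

K → fault, frames [K]
J → fault, frames [K, J]
W → fault, frames [K, J, W]
J → hit
Y → fault, evict K, frames [J, W, Y]
J → hit
E → fault, evict W, frames [J, Y, E]
Y → hit
C → fault, evict E, frames [J, Y, C]
J → hit
Page faults: 6.

6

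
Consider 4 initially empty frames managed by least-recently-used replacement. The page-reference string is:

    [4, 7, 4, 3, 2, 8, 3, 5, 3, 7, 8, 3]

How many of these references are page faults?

7

4: miss, frames (4)
7: miss, frames (4 7)
4: hit
3: miss, frames (7 4 3)
2: miss, frames (7 4 3 2)
8: miss, evict 7, frames (4 3 2 8)
3: hit
5: miss, evict 4, frames (2 8 3 5)
3: hit
7: miss, evict 2, frames (8 5 3 7)
8: hit
3: hit
Page faults: 7.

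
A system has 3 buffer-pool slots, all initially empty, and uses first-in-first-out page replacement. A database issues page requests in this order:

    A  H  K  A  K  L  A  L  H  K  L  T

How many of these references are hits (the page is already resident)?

A: fault, frames {A}
H: fault, frames {A,H}
K: fault, frames {A,H,K}
A: hit
K: hit
L: fault, evict A, frames {H,K,L}
A: fault, evict H, frames {K,L,A}
L: hit
H: fault, evict K, frames {L,A,H}
K: fault, evict L, frames {A,H,K}
L: fault, evict A, frames {H,K,L}
T: fault, evict H, frames {K,L,T}
Hits: 3.

3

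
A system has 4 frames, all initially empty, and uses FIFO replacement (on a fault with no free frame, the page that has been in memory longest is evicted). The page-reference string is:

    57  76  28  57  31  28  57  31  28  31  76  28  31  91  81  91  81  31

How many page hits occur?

57: fault, frames (57)
76: fault, frames (57 76)
28: fault, frames (57 76 28)
57: hit
31: fault, frames (57 76 28 31)
28: hit
57: hit
31: hit
28: hit
31: hit
76: hit
28: hit
31: hit
91: fault, evict 57, frames (76 28 31 91)
81: fault, evict 76, frames (28 31 91 81)
91: hit
81: hit
31: hit
Hits: 12.

12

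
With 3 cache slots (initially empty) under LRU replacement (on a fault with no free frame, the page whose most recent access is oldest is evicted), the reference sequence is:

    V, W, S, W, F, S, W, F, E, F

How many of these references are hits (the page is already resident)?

V: fault, frames [V]
W: fault, frames [V, W]
S: fault, frames [V, W, S]
W: hit
F: fault, evict V, frames [S, W, F]
S: hit
W: hit
F: hit
E: fault, evict S, frames [W, F, E]
F: hit
Hits: 5.

5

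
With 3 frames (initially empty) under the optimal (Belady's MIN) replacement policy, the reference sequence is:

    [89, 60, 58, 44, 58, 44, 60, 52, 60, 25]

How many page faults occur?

89: miss, frames {89}
60: miss, frames {89,60}
58: miss, frames {89,60,58}
44: miss, evict 89, frames {60,58,44}
58: hit
44: hit
60: hit
52: miss, evict 44, frames {60,58,52}
60: hit
25: miss, evict 52, frames {60,58,25}
Page faults: 6.

6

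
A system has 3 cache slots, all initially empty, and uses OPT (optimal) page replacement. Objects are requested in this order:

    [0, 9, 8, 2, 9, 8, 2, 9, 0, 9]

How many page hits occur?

5

0: miss, frames {0}
9: miss, frames {0,9}
8: miss, frames {0,9,8}
2: miss, evict 0, frames {9,8,2}
9: hit
8: hit
2: hit
9: hit
0: miss, evict 2, frames {9,8,0}
9: hit
Hits: 5.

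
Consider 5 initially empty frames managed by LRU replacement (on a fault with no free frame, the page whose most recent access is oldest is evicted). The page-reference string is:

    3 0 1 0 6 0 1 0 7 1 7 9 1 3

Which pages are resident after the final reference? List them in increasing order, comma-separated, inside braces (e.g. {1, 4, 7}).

3 → fault, frames [3]
0 → fault, frames [3, 0]
1 → fault, frames [3, 0, 1]
0 → hit
6 → fault, frames [3, 1, 0, 6]
0 → hit
1 → hit
0 → hit
7 → fault, frames [3, 6, 1, 0, 7]
1 → hit
7 → hit
9 → fault, evict 3, frames [6, 0, 1, 7, 9]
1 → hit
3 → fault, evict 6, frames [0, 7, 9, 1, 3]

{0, 1, 3, 7, 9}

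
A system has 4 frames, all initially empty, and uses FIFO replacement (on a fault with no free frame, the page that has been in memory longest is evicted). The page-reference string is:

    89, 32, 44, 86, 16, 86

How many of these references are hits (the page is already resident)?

89 → miss, frames (89)
32 → miss, frames (89 32)
44 → miss, frames (89 32 44)
86 → miss, frames (89 32 44 86)
16 → miss, evict 89, frames (32 44 86 16)
86 → hit
Hits: 1.

1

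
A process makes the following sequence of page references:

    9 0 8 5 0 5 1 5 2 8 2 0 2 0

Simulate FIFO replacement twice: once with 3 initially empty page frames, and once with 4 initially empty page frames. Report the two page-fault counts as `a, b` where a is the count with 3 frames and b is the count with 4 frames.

3 frames: F F F F . . F . F F . F . . → 8 faults.
4 frames: F F F F . . F . F . . F . . → 7 faults.
7 < 8: adding a frame reduced faults, as is typical.

8, 7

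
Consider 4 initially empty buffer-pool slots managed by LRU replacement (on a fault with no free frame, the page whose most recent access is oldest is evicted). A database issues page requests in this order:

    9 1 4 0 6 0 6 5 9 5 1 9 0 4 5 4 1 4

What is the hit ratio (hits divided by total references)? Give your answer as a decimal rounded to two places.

9 → fault, frames [9]
1 → fault, frames [9, 1]
4 → fault, frames [9, 1, 4]
0 → fault, frames [9, 1, 4, 0]
6 → fault, evict 9, frames [1, 4, 0, 6]
0 → hit
6 → hit
5 → fault, evict 1, frames [4, 0, 6, 5]
9 → fault, evict 4, frames [0, 6, 5, 9]
5 → hit
1 → fault, evict 0, frames [6, 9, 5, 1]
9 → hit
0 → fault, evict 6, frames [5, 1, 9, 0]
4 → fault, evict 5, frames [1, 9, 0, 4]
5 → fault, evict 1, frames [9, 0, 4, 5]
4 → hit
1 → fault, evict 9, frames [0, 5, 4, 1]
4 → hit
Hits: 6 of 18 references → 6/18 = 0.3333.

0.33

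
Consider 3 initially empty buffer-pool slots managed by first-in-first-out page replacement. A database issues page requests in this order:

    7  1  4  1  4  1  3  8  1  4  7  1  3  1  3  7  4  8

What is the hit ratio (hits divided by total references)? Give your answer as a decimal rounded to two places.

0.33

7: fault, frames {7}
1: fault, frames {7,1}
4: fault, frames {7,1,4}
1: hit
4: hit
1: hit
3: fault, evict 7, frames {1,4,3}
8: fault, evict 1, frames {4,3,8}
1: fault, evict 4, frames {3,8,1}
4: fault, evict 3, frames {8,1,4}
7: fault, evict 8, frames {1,4,7}
1: hit
3: fault, evict 1, frames {4,7,3}
1: fault, evict 4, frames {7,3,1}
3: hit
7: hit
4: fault, evict 7, frames {3,1,4}
8: fault, evict 3, frames {1,4,8}
Hits: 6 of 18 references → 6/18 = 0.3333.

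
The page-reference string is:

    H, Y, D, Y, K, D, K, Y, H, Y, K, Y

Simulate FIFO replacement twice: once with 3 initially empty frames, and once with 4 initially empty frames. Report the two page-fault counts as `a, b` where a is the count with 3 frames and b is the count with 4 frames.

6, 4

3 frames: F F F . F . . . F F . . → 6 faults.
4 frames: F F F . F . . . . . . . → 4 faults.
4 < 6: adding a frame reduced faults, as is typical.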